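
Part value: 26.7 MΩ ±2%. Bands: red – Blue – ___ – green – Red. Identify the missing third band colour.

26700000 Ω = 267 × 10^5.
The third band gives digit 7 of the significand, and 7 is violet.

violet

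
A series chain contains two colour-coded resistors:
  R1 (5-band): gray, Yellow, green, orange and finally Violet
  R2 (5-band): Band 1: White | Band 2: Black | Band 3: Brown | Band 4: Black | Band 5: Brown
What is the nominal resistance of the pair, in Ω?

845901 Ω

R1: grey, yellow, green → 845; orange ×10^3 → 845000 Ω.
R2: white, black, brown → 901; black ×1 → 901 Ω.
Series: 845000 + 901 = 845901 Ω.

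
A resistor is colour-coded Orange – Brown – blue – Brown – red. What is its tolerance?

The last band, red, is the tolerance band.
Red corresponds to ±2%.

±2%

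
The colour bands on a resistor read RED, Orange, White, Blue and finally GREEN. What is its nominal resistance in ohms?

239000000 Ω

Red → 2 (first significant figure)
Orange → 3 (second significant figure)
White → 9 (third significant figure)
Blue → ×10^6 multiplier
239 × 1000000 = 239000000 Ω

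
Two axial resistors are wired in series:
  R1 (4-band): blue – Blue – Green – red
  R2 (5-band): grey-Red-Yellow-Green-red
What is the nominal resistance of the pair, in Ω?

89000000 Ω

R1: blue, blue → 66; green ×10^5 → 6600000 Ω.
R2: grey, red, yellow → 824; green ×10^5 → 82400000 Ω.
Series: 6600000 + 82400000 = 89000000 Ω.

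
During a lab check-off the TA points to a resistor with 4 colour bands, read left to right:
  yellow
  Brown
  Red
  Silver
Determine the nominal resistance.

4100 Ω

Yellow → 4 (first significant figure)
Brown → 1 (second significant figure)
Red → ×10^2 multiplier
41 × 100 = 4100 Ω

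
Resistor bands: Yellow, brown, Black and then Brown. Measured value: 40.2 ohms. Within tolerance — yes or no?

Yellow → 4 (first significant figure)
Brown → 1 (second significant figure)
Black → ×1 multiplier
Brown → ±1% tolerance
41 × 1 = 41 Ω
Allowed range: 40.59 Ω to 41.41 Ω.
40.2 ohms lies outside that range.

no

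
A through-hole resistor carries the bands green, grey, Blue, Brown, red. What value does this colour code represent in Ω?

5860 Ω

Green → 5 (first significant figure)
Grey → 8 (second significant figure)
Blue → 6 (third significant figure)
Brown → ×10 multiplier
586 × 10 = 5860 Ω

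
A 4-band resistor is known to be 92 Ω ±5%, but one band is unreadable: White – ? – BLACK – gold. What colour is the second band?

92 Ω = 92 × 10^0.
The second band gives digit 2 of the significand, and 2 is red.

red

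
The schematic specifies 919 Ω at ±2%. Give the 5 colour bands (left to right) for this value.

919 Ω = 919 × 10^0.
9 → white
1 → brown
9 → white
Multiplier 10^0 → black.
±2% tolerance → red.

white, brown, white, black, red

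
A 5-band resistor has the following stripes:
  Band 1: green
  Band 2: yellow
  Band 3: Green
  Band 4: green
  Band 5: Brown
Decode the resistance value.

54500000 Ω

Green → 5 (first significant figure)
Yellow → 4 (second significant figure)
Green → 5 (third significant figure)
Green → ×10^5 multiplier
545 × 100000 = 54500000 Ω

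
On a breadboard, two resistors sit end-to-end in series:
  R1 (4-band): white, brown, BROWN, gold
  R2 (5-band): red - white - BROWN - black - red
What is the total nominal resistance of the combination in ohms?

R1: white, brown → 91; brown ×10 → 910 Ω.
R2: red, white, brown → 291; black ×1 → 291 Ω.
Series: 910 + 291 = 1201 Ω.

1201 Ω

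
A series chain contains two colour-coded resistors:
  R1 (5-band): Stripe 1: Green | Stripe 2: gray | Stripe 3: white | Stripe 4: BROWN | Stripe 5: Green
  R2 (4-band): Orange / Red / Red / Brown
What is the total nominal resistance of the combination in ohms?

9090 Ω

R1: green, grey, white → 589; brown ×10 → 5890 Ω.
R2: orange, red → 32; red ×10^2 → 3200 Ω.
Series: 5890 + 3200 = 9090 Ω.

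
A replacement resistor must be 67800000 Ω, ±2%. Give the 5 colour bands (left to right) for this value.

67800000 Ω = 678 × 10^5.
6 → blue
7 → violet
8 → grey
Multiplier 10^5 → green.
±2% tolerance → red.

blue, violet, grey, green, red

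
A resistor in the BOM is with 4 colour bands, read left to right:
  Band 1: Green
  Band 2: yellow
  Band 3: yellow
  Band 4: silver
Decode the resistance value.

Green → 5 (first significant figure)
Yellow → 4 (second significant figure)
Yellow → ×10^4 multiplier
54 × 10000 = 540000 Ω

540000 Ω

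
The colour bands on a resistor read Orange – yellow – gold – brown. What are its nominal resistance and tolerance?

3.4 Ω ±1%

Orange → 3 (first significant figure)
Yellow → 4 (second significant figure)
Gold → ×0.1 multiplier
Brown → ±1% tolerance
34 × 0.1 = 3.4 Ω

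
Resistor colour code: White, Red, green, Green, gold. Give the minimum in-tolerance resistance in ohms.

87875000 Ω

White → 9 (first significant figure)
Red → 2 (second significant figure)
Green → 5 (third significant figure)
Green → ×10^5 multiplier
Gold → ±5% tolerance
925 × 100000 = 92500000 Ω
Minimum = 92500000 × (1 − 5/100) = 87875000 Ω.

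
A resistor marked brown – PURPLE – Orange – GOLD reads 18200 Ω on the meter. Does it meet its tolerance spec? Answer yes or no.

no

Brown → 1 (first significant figure)
Violet → 7 (second significant figure)
Orange → ×10^3 multiplier
Gold → ±5% tolerance
17 × 1000 = 17000 Ω
Allowed range: 16150 Ω to 17850 Ω.
18200 Ω lies outside that range.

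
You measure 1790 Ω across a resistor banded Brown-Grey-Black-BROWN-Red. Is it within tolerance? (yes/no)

yes

Brown → 1 (first significant figure)
Grey → 8 (second significant figure)
Black → 0 (third significant figure)
Brown → ×10 multiplier
Red → ±2% tolerance
180 × 10 = 1800 Ω
Allowed range: 1764 Ω to 1836 Ω.
1790 Ω lies inside that range.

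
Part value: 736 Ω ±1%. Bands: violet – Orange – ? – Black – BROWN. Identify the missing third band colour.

blue

736 Ω = 736 × 10^0.
The third band gives digit 6 of the significand, and 6 is blue.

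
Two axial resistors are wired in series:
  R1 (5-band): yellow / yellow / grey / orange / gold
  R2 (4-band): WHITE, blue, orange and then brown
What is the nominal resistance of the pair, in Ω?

544000 Ω

R1: yellow, yellow, grey → 448; orange ×10^3 → 448000 Ω.
R2: white, blue → 96; orange ×10^3 → 96000 Ω.
Series: 448000 + 96000 = 544000 Ω.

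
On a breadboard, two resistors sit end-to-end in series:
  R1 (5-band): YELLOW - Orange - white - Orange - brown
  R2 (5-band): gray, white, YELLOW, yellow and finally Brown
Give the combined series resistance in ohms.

9379000 Ω

R1: yellow, orange, white → 439; orange ×10^3 → 439000 Ω.
R2: grey, white, yellow → 894; yellow ×10^4 → 8940000 Ω.
Series: 439000 + 8940000 = 9379000 Ω.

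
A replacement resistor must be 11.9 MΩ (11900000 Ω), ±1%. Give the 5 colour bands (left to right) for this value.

11900000 Ω = 119 × 10^5.
1 → brown
1 → brown
9 → white
Multiplier 10^5 → green.
±1% tolerance → brown.

brown, brown, white, green, brown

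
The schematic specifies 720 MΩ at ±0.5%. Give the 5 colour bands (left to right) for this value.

violet, red, black, blue, green

720000000 Ω = 720 × 10^6.
7 → violet
2 → red
0 → black
Multiplier 10^6 → blue.
±0.5% tolerance → green.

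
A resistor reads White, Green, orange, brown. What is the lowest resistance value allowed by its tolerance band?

White → 9 (first significant figure)
Green → 5 (second significant figure)
Orange → ×10^3 multiplier
Brown → ±1% tolerance
95 × 1000 = 95000 Ω
Lowest = 95000 × (1 − 1/100) = 94050 Ω.

94050 Ω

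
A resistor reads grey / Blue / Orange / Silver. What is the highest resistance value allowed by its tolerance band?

94600 Ω

Grey → 8 (first significant figure)
Blue → 6 (second significant figure)
Orange → ×10^3 multiplier
Silver → ±10% tolerance
86 × 1000 = 86000 Ω
Highest = 86000 × (1 + 10/100) = 94600 Ω.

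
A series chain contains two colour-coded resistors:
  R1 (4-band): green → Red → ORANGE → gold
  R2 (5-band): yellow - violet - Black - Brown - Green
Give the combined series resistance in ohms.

R1: green, red → 52; orange ×10^3 → 52000 Ω.
R2: yellow, violet, black → 470; brown ×10 → 4700 Ω.
Series: 52000 + 4700 = 56700 Ω.

56700 Ω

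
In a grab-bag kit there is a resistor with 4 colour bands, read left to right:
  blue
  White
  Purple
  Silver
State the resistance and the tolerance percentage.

690000000 Ω ±10%

Blue → 6 (first significant figure)
White → 9 (second significant figure)
Violet → ×10^7 multiplier
Silver → ±10% tolerance
69 × 10000000 = 690000000 Ω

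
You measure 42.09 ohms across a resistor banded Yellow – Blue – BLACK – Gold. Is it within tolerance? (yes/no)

no

Yellow → 4 (first significant figure)
Blue → 6 (second significant figure)
Black → ×1 multiplier
Gold → ±5% tolerance
46 × 1 = 46 Ω
Allowed range: 43.7 Ω to 48.3 Ω.
42.09 ohms lies outside that range.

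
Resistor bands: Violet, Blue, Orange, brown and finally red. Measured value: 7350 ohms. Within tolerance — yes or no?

Violet → 7 (first significant figure)
Blue → 6 (second significant figure)
Orange → 3 (third significant figure)
Brown → ×10 multiplier
Red → ±2% tolerance
763 × 10 = 7630 Ω
Allowed range: 7477.4 Ω to 7782.6 Ω.
7350 ohms lies outside that range.

no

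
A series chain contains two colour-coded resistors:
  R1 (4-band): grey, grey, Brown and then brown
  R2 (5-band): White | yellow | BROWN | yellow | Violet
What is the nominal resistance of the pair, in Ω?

R1: grey, grey → 88; brown ×10 → 880 Ω.
R2: white, yellow, brown → 941; yellow ×10^4 → 9410000 Ω.
Series: 880 + 9410000 = 9410880 Ω.

9410880 Ω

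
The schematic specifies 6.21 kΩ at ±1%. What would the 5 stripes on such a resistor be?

blue, red, brown, brown, brown

6210 Ω = 621 × 10^1.
6 → blue
2 → red
1 → brown
Multiplier 10^1 → brown.
±1% tolerance → brown.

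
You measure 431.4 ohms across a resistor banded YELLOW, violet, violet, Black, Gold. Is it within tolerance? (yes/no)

no

Yellow → 4 (first significant figure)
Violet → 7 (second significant figure)
Violet → 7 (third significant figure)
Black → ×1 multiplier
Gold → ±5% tolerance
477 × 1 = 477 Ω
Allowed range: 453.15 Ω to 500.85 Ω.
431.4 ohms lies outside that range.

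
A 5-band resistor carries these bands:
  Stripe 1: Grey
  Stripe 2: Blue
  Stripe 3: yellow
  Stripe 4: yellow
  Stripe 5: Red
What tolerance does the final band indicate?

The last band, red, is the tolerance band.
Red corresponds to ±2%.

±2%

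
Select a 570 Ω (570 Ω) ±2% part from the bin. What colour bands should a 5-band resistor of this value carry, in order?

570 Ω = 570 × 10^0.
5 → green
7 → violet
0 → black
Multiplier 10^0 → black.
±2% tolerance → red.

green, violet, black, black, red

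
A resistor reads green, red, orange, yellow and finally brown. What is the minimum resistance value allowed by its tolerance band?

5177700 Ω

Green → 5 (first significant figure)
Red → 2 (second significant figure)
Orange → 3 (third significant figure)
Yellow → ×10^4 multiplier
Brown → ±1% tolerance
523 × 10000 = 5230000 Ω
Minimum = 5230000 × (1 − 1/100) = 5177700 Ω.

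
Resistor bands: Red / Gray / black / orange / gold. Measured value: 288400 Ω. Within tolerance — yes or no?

yes

Red → 2 (first significant figure)
Grey → 8 (second significant figure)
Black → 0 (third significant figure)
Orange → ×10^3 multiplier
Gold → ±5% tolerance
280 × 1000 = 280000 Ω
Allowed range: 266000 Ω to 294000 Ω.
288400 Ω lies inside that range.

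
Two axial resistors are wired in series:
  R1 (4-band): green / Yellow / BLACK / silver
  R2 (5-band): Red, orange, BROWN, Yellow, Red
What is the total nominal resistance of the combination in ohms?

R1: green, yellow → 54; black ×1 → 54 Ω.
R2: red, orange, brown → 231; yellow ×10^4 → 2310000 Ω.
Series: 54 + 2310000 = 2310054 Ω.

2310054 Ω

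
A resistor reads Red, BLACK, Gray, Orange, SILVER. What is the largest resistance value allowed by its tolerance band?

228800 Ω

Red → 2 (first significant figure)
Black → 0 (second significant figure)
Grey → 8 (third significant figure)
Orange → ×10^3 multiplier
Silver → ±10% tolerance
208 × 1000 = 208000 Ω
Largest = 208000 × (1 + 10/100) = 228800 Ω.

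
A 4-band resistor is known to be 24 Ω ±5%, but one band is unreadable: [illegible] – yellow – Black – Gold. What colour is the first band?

24 Ω = 24 × 10^0.
The first band gives digit 2 of the significand, and 2 is red.

red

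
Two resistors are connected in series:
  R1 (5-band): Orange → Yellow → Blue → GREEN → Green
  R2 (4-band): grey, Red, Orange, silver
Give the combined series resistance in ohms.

R1: orange, yellow, blue → 346; green ×10^5 → 34600000 Ω.
R2: grey, red → 82; orange ×10^3 → 82000 Ω.
Series: 34600000 + 82000 = 34682000 Ω.

34682000 Ω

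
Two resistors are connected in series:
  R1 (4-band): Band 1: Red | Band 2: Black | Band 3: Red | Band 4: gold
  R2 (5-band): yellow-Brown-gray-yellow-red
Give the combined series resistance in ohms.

R1: red, black → 20; red ×10^2 → 2000 Ω.
R2: yellow, brown, grey → 418; yellow ×10^4 → 4180000 Ω.
Series: 2000 + 4180000 = 4182000 Ω.

4182000 Ω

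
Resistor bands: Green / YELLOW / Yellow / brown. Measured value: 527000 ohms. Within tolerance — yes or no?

Green → 5 (first significant figure)
Yellow → 4 (second significant figure)
Yellow → ×10^4 multiplier
Brown → ±1% tolerance
54 × 10000 = 540000 Ω
Allowed range: 534600 Ω to 545400 Ω.
527000 ohms lies outside that range.

no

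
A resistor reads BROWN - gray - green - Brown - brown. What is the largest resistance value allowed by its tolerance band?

Brown → 1 (first significant figure)
Grey → 8 (second significant figure)
Green → 5 (third significant figure)
Brown → ×10 multiplier
Brown → ±1% tolerance
185 × 10 = 1850 Ω
Largest = 1850 × (1 + 1/100) = 1868.5 Ω.

1868.5 Ω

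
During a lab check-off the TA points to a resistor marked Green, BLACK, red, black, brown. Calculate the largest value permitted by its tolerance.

Green → 5 (first significant figure)
Black → 0 (second significant figure)
Red → 2 (third significant figure)
Black → ×1 multiplier
Brown → ±1% tolerance
502 × 1 = 502 Ω
Largest = 502 × (1 + 1/100) = 507.02 Ω.

507.02 Ω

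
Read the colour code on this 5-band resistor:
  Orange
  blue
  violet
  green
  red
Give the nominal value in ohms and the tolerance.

36700000 Ω ±2%

Orange → 3 (first significant figure)
Blue → 6 (second significant figure)
Violet → 7 (third significant figure)
Green → ×10^5 multiplier
Red → ±2% tolerance
367 × 100000 = 36700000 Ω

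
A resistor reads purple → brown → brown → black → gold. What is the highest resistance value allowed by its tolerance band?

746.55 Ω

Violet → 7 (first significant figure)
Brown → 1 (second significant figure)
Brown → 1 (third significant figure)
Black → ×1 multiplier
Gold → ±5% tolerance
711 × 1 = 711 Ω
Highest = 711 × (1 + 5/100) = 746.55 Ω.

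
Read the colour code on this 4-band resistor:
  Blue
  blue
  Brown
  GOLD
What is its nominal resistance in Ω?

Blue → 6 (first significant figure)
Blue → 6 (second significant figure)
Brown → ×10 multiplier
66 × 10 = 660 Ω

660 Ω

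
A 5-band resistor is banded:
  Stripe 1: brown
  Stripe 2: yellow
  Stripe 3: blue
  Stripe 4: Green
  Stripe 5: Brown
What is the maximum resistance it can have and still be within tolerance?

Brown → 1 (first significant figure)
Yellow → 4 (second significant figure)
Blue → 6 (third significant figure)
Green → ×10^5 multiplier
Brown → ±1% tolerance
146 × 100000 = 14600000 Ω
Maximum = 14600000 × (1 + 1/100) = 14746000 Ω.

14746000 Ω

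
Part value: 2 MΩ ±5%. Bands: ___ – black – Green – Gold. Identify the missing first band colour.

red

2000000 Ω = 20 × 10^5.
The first band gives digit 2 of the significand, and 2 is red.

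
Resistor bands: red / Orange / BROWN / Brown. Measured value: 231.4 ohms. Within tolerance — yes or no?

Red → 2 (first significant figure)
Orange → 3 (second significant figure)
Brown → ×10 multiplier
Brown → ±1% tolerance
23 × 10 = 230 Ω
Allowed range: 227.7 Ω to 232.3 Ω.
231.4 ohms lies inside that range.

yes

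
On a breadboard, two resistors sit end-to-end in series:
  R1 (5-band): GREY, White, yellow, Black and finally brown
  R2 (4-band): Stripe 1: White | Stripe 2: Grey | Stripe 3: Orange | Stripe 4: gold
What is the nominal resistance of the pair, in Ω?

R1: grey, white, yellow → 894; black ×1 → 894 Ω.
R2: white, grey → 98; orange ×10^3 → 98000 Ω.
Series: 894 + 98000 = 98894 Ω.

98894 Ω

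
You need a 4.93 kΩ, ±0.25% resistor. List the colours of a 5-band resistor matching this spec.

4930 Ω = 493 × 10^1.
4 → yellow
9 → white
3 → orange
Multiplier 10^1 → brown.
±0.25% tolerance → blue.

yellow, white, orange, brown, blue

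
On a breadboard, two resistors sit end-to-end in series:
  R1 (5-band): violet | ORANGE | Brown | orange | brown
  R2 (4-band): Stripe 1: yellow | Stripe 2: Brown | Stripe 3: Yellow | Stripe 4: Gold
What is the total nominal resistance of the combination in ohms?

1141000 Ω

R1: violet, orange, brown → 731; orange ×10^3 → 731000 Ω.
R2: yellow, brown → 41; yellow ×10^4 → 410000 Ω.
Series: 731000 + 410000 = 1141000 Ω.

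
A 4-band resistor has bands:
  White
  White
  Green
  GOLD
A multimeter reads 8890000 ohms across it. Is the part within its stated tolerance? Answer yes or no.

no

White → 9 (first significant figure)
White → 9 (second significant figure)
Green → ×10^5 multiplier
Gold → ±5% tolerance
99 × 100000 = 9900000 Ω
Allowed range: 9405000 Ω to 10395000 Ω.
8890000 ohms lies outside that range.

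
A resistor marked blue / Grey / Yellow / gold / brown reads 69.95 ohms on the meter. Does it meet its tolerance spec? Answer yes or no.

Blue → 6 (first significant figure)
Grey → 8 (second significant figure)
Yellow → 4 (third significant figure)
Gold → ×0.1 multiplier
Brown → ±1% tolerance
684 × 0.1 = 68.4 Ω
Allowed range: 67.716 Ω to 69.084 Ω.
69.95 ohms lies outside that range.

no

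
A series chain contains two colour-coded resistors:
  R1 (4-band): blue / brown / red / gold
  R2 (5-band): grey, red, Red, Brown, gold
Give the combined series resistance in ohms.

R1: blue, brown → 61; red ×10^2 → 6100 Ω.
R2: grey, red, red → 822; brown ×10 → 8220 Ω.
Series: 6100 + 8220 = 14320 Ω.

14320 Ω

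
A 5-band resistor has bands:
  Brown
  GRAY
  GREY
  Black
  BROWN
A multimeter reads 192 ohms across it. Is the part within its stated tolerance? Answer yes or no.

no

Brown → 1 (first significant figure)
Grey → 8 (second significant figure)
Grey → 8 (third significant figure)
Black → ×1 multiplier
Brown → ±1% tolerance
188 × 1 = 188 Ω
Allowed range: 186.12 Ω to 189.88 Ω.
192 ohms lies outside that range.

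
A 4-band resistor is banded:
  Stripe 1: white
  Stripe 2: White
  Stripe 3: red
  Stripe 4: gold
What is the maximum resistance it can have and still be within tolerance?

10395 Ω

White → 9 (first significant figure)
White → 9 (second significant figure)
Red → ×10^2 multiplier
Gold → ±5% tolerance
99 × 100 = 9900 Ω
Maximum = 9900 × (1 + 5/100) = 10395 Ω.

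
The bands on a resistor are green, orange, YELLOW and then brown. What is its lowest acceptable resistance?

Green → 5 (first significant figure)
Orange → 3 (second significant figure)
Yellow → ×10^4 multiplier
Brown → ±1% tolerance
53 × 10000 = 530000 Ω
Lowest = 530000 × (1 − 1/100) = 524700 Ω.

524700 Ω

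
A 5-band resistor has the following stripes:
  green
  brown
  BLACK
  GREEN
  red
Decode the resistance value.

Green → 5 (first significant figure)
Brown → 1 (second significant figure)
Black → 0 (third significant figure)
Green → ×10^5 multiplier
510 × 100000 = 51000000 Ω

51000000 Ω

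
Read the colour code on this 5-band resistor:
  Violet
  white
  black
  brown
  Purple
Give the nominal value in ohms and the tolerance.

Violet → 7 (first significant figure)
White → 9 (second significant figure)
Black → 0 (third significant figure)
Brown → ×10 multiplier
Violet → ±0.1% tolerance
790 × 10 = 7900 Ω

7900 Ω ±0.1%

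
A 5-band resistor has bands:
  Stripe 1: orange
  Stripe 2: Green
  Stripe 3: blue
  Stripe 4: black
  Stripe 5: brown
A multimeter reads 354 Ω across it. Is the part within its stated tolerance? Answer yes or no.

yes

Orange → 3 (first significant figure)
Green → 5 (second significant figure)
Blue → 6 (third significant figure)
Black → ×1 multiplier
Brown → ±1% tolerance
356 × 1 = 356 Ω
Allowed range: 352.44 Ω to 359.56 Ω.
354 Ω lies inside that range.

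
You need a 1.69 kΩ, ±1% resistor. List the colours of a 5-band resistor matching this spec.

brown, blue, white, brown, brown

1690 Ω = 169 × 10^1.
1 → brown
6 → blue
9 → white
Multiplier 10^1 → brown.
±1% tolerance → brown.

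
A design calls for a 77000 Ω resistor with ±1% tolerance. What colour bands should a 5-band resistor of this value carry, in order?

violet, violet, black, red, brown

77000 Ω = 770 × 10^2.
7 → violet
7 → violet
0 → black
Multiplier 10^2 → red.
±1% tolerance → brown.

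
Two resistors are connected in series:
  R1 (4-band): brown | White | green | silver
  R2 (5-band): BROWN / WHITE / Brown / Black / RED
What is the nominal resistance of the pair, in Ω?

1900191 Ω

R1: brown, white → 19; green ×10^5 → 1900000 Ω.
R2: brown, white, brown → 191; black ×1 → 191 Ω.
Series: 1900000 + 191 = 1900191 Ω.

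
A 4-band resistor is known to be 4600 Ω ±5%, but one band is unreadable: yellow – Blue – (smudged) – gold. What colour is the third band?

red

4600 Ω = 46 × 10^2.
The third band is the multiplier, 10^2, which is red.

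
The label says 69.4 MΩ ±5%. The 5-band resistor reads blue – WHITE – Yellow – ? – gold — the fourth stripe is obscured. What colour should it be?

69400000 Ω = 694 × 10^5.
The fourth band is the multiplier, 10^5, which is green.

green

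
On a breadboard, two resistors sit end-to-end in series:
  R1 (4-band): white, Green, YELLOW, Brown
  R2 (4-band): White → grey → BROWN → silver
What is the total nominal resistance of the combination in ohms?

R1: white, green → 95; yellow ×10^4 → 950000 Ω.
R2: white, grey → 98; brown ×10 → 980 Ω.
Series: 950000 + 980 = 950980 Ω.

950980 Ω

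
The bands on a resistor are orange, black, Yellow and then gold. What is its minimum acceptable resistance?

285000 Ω

Orange → 3 (first significant figure)
Black → 0 (second significant figure)
Yellow → ×10^4 multiplier
Gold → ±5% tolerance
30 × 10000 = 300000 Ω
Minimum = 300000 × (1 − 5/100) = 285000 Ω.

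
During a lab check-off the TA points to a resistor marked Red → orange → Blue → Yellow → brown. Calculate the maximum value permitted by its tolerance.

Red → 2 (first significant figure)
Orange → 3 (second significant figure)
Blue → 6 (third significant figure)
Yellow → ×10^4 multiplier
Brown → ±1% tolerance
236 × 10000 = 2360000 Ω
Maximum = 2360000 × (1 + 1/100) = 2383600 Ω.

2383600 Ω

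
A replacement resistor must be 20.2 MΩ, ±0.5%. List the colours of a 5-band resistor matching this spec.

red, black, red, green, green

20200000 Ω = 202 × 10^5.
2 → red
0 → black
2 → red
Multiplier 10^5 → green.
±0.5% tolerance → green.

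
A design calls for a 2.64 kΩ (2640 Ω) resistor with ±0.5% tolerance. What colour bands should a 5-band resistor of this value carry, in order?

2640 Ω = 264 × 10^1.
2 → red
6 → blue
4 → yellow
Multiplier 10^1 → brown.
±0.5% tolerance → green.

red, blue, yellow, brown, green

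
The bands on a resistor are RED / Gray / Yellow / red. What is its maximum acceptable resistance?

Red → 2 (first significant figure)
Grey → 8 (second significant figure)
Yellow → ×10^4 multiplier
Red → ±2% tolerance
28 × 10000 = 280000 Ω
Maximum = 280000 × (1 + 2/100) = 285600 Ω.

285600 Ω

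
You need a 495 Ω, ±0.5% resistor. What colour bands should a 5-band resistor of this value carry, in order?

495 Ω = 495 × 10^0.
4 → yellow
9 → white
5 → green
Multiplier 10^0 → black.
±0.5% tolerance → green.

yellow, white, green, black, green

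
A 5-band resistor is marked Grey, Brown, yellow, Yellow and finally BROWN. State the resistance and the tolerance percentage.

8140000 Ω ±1%

Grey → 8 (first significant figure)
Brown → 1 (second significant figure)
Yellow → 4 (third significant figure)
Yellow → ×10^4 multiplier
Brown → ±1% tolerance
814 × 10000 = 8140000 Ω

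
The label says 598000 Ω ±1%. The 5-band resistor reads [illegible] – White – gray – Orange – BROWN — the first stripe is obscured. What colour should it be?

green

598000 Ω = 598 × 10^3.
The first band gives digit 5 of the significand, and 5 is green.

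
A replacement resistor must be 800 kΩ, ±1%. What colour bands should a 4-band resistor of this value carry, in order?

800000 Ω = 80 × 10^4.
8 → grey
0 → black
Multiplier 10^4 → yellow.
±1% tolerance → brown.

grey, black, yellow, brown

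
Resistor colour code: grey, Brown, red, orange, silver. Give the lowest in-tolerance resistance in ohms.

Grey → 8 (first significant figure)
Brown → 1 (second significant figure)
Red → 2 (third significant figure)
Orange → ×10^3 multiplier
Silver → ±10% tolerance
812 × 1000 = 812000 Ω
Lowest = 812000 × (1 − 10/100) = 730800 Ω.

730800 Ω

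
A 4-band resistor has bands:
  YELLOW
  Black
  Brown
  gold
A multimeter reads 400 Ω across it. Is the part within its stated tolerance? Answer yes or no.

Yellow → 4 (first significant figure)
Black → 0 (second significant figure)
Brown → ×10 multiplier
Gold → ±5% tolerance
40 × 10 = 400 Ω
Allowed range: 380 Ω to 420 Ω.
400 Ω lies inside that range.

yes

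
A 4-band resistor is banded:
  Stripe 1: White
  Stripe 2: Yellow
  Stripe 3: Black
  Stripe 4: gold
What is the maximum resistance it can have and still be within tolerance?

98.7 Ω

White → 9 (first significant figure)
Yellow → 4 (second significant figure)
Black → ×1 multiplier
Gold → ±5% tolerance
94 × 1 = 94 Ω
Maximum = 94 × (1 + 5/100) = 98.7 Ω.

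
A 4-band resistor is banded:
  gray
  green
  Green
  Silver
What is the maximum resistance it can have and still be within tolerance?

Grey → 8 (first significant figure)
Green → 5 (second significant figure)
Green → ×10^5 multiplier
Silver → ±10% tolerance
85 × 100000 = 8500000 Ω
Maximum = 8500000 × (1 + 10/100) = 9350000 Ω.

9350000 Ω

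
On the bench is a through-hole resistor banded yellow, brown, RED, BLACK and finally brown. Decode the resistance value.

Yellow → 4 (first significant figure)
Brown → 1 (second significant figure)
Red → 2 (third significant figure)
Black → ×1 multiplier
412 × 1 = 412 Ω

412 Ω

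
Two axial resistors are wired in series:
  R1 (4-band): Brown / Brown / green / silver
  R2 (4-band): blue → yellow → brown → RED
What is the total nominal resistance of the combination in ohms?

1100640 Ω

R1: brown, brown → 11; green ×10^5 → 1100000 Ω.
R2: blue, yellow → 64; brown ×10 → 640 Ω.
Series: 1100000 + 640 = 1100640 Ω.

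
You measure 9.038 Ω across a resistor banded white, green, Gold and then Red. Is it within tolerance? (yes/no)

White → 9 (first significant figure)
Green → 5 (second significant figure)
Gold → ×0.1 multiplier
Red → ±2% tolerance
95 × 0.1 = 9.5 Ω
Allowed range: 9.31 Ω to 9.69 Ω.
9.038 Ω lies outside that range.

no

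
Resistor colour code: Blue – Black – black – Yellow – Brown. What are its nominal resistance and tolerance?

6000000 Ω ±1%

Blue → 6 (first significant figure)
Black → 0 (second significant figure)
Black → 0 (third significant figure)
Yellow → ×10^4 multiplier
Brown → ±1% tolerance
600 × 10000 = 6000000 Ω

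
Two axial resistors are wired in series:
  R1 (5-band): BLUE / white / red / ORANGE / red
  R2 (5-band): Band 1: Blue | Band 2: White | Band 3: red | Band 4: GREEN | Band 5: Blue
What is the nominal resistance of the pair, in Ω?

69892000 Ω

R1: blue, white, red → 692; orange ×10^3 → 692000 Ω.
R2: blue, white, red → 692; green ×10^5 → 69200000 Ω.
Series: 692000 + 69200000 = 69892000 Ω.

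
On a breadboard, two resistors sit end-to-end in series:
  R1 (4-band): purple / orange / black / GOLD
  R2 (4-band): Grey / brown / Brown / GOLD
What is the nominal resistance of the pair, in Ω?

R1: violet, orange → 73; black ×1 → 73 Ω.
R2: grey, brown → 81; brown ×10 → 810 Ω.
Series: 73 + 810 = 883 Ω.

883 Ω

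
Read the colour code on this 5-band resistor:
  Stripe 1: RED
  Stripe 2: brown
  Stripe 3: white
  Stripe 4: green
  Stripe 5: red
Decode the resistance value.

Red → 2 (first significant figure)
Brown → 1 (second significant figure)
White → 9 (third significant figure)
Green → ×10^5 multiplier
219 × 100000 = 21900000 Ω

21900000 Ω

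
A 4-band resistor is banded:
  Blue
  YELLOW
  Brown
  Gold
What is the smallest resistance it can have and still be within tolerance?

608 Ω

Blue → 6 (first significant figure)
Yellow → 4 (second significant figure)
Brown → ×10 multiplier
Gold → ±5% tolerance
64 × 10 = 640 Ω
Smallest = 640 × (1 − 5/100) = 608 Ω.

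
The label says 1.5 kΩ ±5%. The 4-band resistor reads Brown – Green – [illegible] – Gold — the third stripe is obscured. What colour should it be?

red

1500 Ω = 15 × 10^2.
The third band is the multiplier, 10^2, which is red.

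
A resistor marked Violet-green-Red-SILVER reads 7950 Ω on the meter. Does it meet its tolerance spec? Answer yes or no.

yes

Violet → 7 (first significant figure)
Green → 5 (second significant figure)
Red → ×10^2 multiplier
Silver → ±10% tolerance
75 × 100 = 7500 Ω
Allowed range: 6750 Ω to 8250 Ω.
7950 Ω lies inside that range.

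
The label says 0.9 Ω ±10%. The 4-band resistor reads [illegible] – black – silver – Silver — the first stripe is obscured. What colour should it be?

white

0.9 Ω = 90 × 10^-2.
The first band gives digit 9 of the significand, and 9 is white.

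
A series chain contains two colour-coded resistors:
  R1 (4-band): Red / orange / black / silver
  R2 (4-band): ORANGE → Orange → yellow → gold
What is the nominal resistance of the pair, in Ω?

330023 Ω

R1: red, orange → 23; black ×1 → 23 Ω.
R2: orange, orange → 33; yellow ×10^4 → 330000 Ω.
Series: 23 + 330000 = 330023 Ω.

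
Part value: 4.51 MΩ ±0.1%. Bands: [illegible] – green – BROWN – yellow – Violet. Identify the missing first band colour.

4510000 Ω = 451 × 10^4.
The first band gives digit 4 of the significand, and 4 is yellow.

yellow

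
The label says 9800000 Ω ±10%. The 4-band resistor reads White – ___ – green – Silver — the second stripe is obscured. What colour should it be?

9800000 Ω = 98 × 10^5.
The second band gives digit 8 of the significand, and 8 is grey.

grey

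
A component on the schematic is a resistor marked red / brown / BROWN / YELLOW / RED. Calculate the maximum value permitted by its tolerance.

2152200 Ω

Red → 2 (first significant figure)
Brown → 1 (second significant figure)
Brown → 1 (third significant figure)
Yellow → ×10^4 multiplier
Red → ±2% tolerance
211 × 10000 = 2110000 Ω
Maximum = 2110000 × (1 + 2/100) = 2152200 Ω.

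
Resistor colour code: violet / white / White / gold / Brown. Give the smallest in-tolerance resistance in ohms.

79.101 Ω

Violet → 7 (first significant figure)
White → 9 (second significant figure)
White → 9 (third significant figure)
Gold → ×0.1 multiplier
Brown → ±1% tolerance
799 × 0.1 = 79.9 Ω
Smallest = 79.9 × (1 − 1/100) = 79.101 Ω.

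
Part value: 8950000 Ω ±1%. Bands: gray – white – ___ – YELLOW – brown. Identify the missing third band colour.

green

8950000 Ω = 895 × 10^4.
The third band gives digit 5 of the significand, and 5 is green.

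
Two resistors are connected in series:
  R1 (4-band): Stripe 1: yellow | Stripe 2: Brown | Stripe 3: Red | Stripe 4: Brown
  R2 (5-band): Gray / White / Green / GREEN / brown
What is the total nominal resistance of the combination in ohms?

R1: yellow, brown → 41; red ×10^2 → 4100 Ω.
R2: grey, white, green → 895; green ×10^5 → 89500000 Ω.
Series: 4100 + 89500000 = 89504100 Ω.

89504100 Ω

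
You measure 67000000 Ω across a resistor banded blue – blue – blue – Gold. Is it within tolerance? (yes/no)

Blue → 6 (first significant figure)
Blue → 6 (second significant figure)
Blue → ×10^6 multiplier
Gold → ±5% tolerance
66 × 1000000 = 66000000 Ω
Allowed range: 62700000 Ω to 69300000 Ω.
67000000 Ω lies inside that range.

yes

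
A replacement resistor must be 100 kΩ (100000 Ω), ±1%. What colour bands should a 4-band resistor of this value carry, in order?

brown, black, yellow, brown

100000 Ω = 10 × 10^4.
1 → brown
0 → black
Multiplier 10^4 → yellow.
±1% tolerance → brown.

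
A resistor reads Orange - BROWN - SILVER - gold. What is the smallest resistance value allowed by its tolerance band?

0.2945 Ω

Orange → 3 (first significant figure)
Brown → 1 (second significant figure)
Silver → ×0.01 multiplier
Gold → ±5% tolerance
31 × 0.01 = 0.31 Ω
Smallest = 0.31 × (1 − 5/100) = 0.2945 Ω.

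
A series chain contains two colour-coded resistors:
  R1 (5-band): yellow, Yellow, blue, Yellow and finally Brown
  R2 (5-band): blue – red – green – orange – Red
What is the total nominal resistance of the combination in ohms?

R1: yellow, yellow, blue → 446; yellow ×10^4 → 4460000 Ω.
R2: blue, red, green → 625; orange ×10^3 → 625000 Ω.
Series: 4460000 + 625000 = 5085000 Ω.

5085000 Ω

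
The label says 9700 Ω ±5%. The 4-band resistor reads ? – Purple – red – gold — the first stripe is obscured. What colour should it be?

9700 Ω = 97 × 10^2.
The first band gives digit 9 of the significand, and 9 is white.

white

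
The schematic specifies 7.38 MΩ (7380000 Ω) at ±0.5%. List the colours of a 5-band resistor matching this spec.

7380000 Ω = 738 × 10^4.
7 → violet
3 → orange
8 → grey
Multiplier 10^4 → yellow.
±0.5% tolerance → green.

violet, orange, grey, yellow, green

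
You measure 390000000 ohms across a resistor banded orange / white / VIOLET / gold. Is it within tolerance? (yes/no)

Orange → 3 (first significant figure)
White → 9 (second significant figure)
Violet → ×10^7 multiplier
Gold → ±5% tolerance
39 × 10000000 = 390000000 Ω
Allowed range: 370500000 Ω to 409500000 Ω.
390000000 ohms lies inside that range.

yes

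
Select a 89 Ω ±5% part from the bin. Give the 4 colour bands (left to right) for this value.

grey, white, black, gold

89 Ω = 89 × 10^0.
8 → grey
9 → white
Multiplier 10^0 → black.
±5% tolerance → gold.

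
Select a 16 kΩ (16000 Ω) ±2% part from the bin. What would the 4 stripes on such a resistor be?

brown, blue, orange, red

16000 Ω = 16 × 10^3.
1 → brown
6 → blue
Multiplier 10^3 → orange.
±2% tolerance → red.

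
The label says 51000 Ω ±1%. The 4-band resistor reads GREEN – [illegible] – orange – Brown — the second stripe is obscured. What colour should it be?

brown

51000 Ω = 51 × 10^3.
The second band gives digit 1 of the significand, and 1 is brown.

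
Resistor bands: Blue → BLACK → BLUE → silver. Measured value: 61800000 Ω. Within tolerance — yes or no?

yes

Blue → 6 (first significant figure)
Black → 0 (second significant figure)
Blue → ×10^6 multiplier
Silver → ±10% tolerance
60 × 1000000 = 60000000 Ω
Allowed range: 54000000 Ω to 66000000 Ω.
61800000 Ω lies inside that range.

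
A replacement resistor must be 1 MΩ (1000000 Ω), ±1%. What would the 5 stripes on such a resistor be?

1000000 Ω = 100 × 10^4.
1 → brown
0 → black
0 → black
Multiplier 10^4 → yellow.
±1% tolerance → brown.

brown, black, black, yellow, brown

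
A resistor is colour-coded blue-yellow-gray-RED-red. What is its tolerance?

±2%

The last band, red, is the tolerance band.
Red corresponds to ±2%.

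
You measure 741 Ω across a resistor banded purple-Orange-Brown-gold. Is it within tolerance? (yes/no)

Violet → 7 (first significant figure)
Orange → 3 (second significant figure)
Brown → ×10 multiplier
Gold → ±5% tolerance
73 × 10 = 730 Ω
Allowed range: 693.5 Ω to 766.5 Ω.
741 Ω lies inside that range.

yes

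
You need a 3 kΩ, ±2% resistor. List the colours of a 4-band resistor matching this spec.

orange, black, red, red

3000 Ω = 30 × 10^2.
3 → orange
0 → black
Multiplier 10^2 → red.
±2% tolerance → red.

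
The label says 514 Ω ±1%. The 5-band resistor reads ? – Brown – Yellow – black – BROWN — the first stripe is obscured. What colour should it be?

514 Ω = 514 × 10^0.
The first band gives digit 5 of the significand, and 5 is green.

green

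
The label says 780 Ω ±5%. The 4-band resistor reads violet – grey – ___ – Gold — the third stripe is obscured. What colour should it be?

brown

780 Ω = 78 × 10^1.
The third band is the multiplier, 10^1, which is brown.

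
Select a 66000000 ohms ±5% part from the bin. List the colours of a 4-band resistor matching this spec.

66000000 Ω = 66 × 10^6.
6 → blue
6 → blue
Multiplier 10^6 → blue.
±5% tolerance → gold.

blue, blue, blue, gold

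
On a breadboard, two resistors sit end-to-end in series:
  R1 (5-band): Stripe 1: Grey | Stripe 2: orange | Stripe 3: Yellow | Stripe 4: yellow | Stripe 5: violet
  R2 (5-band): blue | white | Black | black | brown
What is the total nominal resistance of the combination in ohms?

R1: grey, orange, yellow → 834; yellow ×10^4 → 8340000 Ω.
R2: blue, white, black → 690; black ×1 → 690 Ω.
Series: 8340000 + 690 = 8340690 Ω.

8340690 Ω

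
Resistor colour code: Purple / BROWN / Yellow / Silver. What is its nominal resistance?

Violet → 7 (first significant figure)
Brown → 1 (second significant figure)
Yellow → ×10^4 multiplier
71 × 10000 = 710000 Ω

710000 Ω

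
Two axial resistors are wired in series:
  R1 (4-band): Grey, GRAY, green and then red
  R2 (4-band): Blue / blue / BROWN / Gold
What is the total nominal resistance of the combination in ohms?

R1: grey, grey → 88; green ×10^5 → 8800000 Ω.
R2: blue, blue → 66; brown ×10 → 660 Ω.
Series: 8800000 + 660 = 8800660 Ω.

8800660 Ω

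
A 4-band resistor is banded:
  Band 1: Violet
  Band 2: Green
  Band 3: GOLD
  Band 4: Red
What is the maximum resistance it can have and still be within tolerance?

Violet → 7 (first significant figure)
Green → 5 (second significant figure)
Gold → ×0.1 multiplier
Red → ±2% tolerance
75 × 0.1 = 7.5 Ω
Maximum = 7.5 × (1 + 2/100) = 7.65 Ω.

7.65 Ω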